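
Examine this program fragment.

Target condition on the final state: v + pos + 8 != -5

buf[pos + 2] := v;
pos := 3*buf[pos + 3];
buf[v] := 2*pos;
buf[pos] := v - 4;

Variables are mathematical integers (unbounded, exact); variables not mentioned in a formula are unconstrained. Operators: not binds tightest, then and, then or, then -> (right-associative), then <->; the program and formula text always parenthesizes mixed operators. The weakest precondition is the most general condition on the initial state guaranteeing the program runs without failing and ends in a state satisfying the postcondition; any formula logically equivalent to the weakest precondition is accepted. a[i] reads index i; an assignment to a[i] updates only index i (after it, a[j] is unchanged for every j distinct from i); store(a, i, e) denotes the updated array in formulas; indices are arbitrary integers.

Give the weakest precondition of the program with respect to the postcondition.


Working backward. After the program, the postcondition v + pos + 8 != -5 must hold; in canonical form it is pos + v != -13.
Before buf[pos] := v - 4: pos + v != -13
Before buf[v] := 2*pos: pos + v != -13
Before pos := 3*buf[pos + 3]: 3*buf[pos + 3] + v != -13
Before buf[pos + 2] := v: 3*store(buf, pos + 2, v)[pos + 3] + v != -13
Answer: WP = 3*store(buf, pos + 2, v)[pos + 3] + v != -13


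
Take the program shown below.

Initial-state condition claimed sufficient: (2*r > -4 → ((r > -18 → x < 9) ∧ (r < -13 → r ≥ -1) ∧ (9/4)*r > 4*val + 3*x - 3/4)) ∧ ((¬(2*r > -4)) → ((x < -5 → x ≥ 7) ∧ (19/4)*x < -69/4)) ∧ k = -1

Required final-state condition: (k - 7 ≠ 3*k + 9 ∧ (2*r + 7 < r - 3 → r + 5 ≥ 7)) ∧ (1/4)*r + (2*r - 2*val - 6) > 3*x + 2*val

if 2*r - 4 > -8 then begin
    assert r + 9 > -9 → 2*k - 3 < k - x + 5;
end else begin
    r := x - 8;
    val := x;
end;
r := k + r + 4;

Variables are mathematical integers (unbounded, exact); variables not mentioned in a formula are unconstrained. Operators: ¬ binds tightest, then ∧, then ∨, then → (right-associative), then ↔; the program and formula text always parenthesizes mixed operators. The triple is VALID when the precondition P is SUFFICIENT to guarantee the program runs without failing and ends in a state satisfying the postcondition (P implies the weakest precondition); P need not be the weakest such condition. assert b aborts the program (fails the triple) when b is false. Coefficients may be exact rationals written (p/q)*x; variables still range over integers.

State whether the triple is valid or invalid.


Working backward. After the program, the postcondition (k - 7 ≠ 3*k + 9 ∧ (2*r + 7 < r - 3 → r + 5 ≥ 7)) ∧ (1/4)*r + (2*r - 2*val - 6) > 3*x + 2*val must hold; in canonical form it is 2*k ≠ -16 ∧ (r < -10 → r ≥ 2) ∧ (9/4)*r > 4*val + 3*x + 6.
Before r := k + r + 4: 2*k ≠ -16 ∧ (k + r < -14 → k + r ≥ -2) ∧ (9/4)*k + (9/4)*r > 4*val + 3*x - 3
Then branch requires (r > -18 → k + x < 8) ∧ 2*k ≠ -16 ∧ (k + r < -14 → k + r ≥ -2) ∧ (9/4)*k + (9/4)*r > 4*val + 3*x - 3; else branch requires 2*k ≠ -16 ∧ (k + x < -6 → k + x ≥ 6) ∧ (9/4)*k > (19/4)*x + 15.
Before the if: (2*r > -4 → ((r > -18 → k + x < 8) ∧ 2*k ≠ -16 ∧ (k + r < -14 → k + r ≥ -2) ∧ (9/4)*k + (9/4)*r > 4*val + 3*x - 3)) ∧ ((¬(2*r > -4)) → (2*k ≠ -16 ∧ (k + x < -6 → k + x ≥ 6) ∧ (9/4)*k > (19/4)*x + 15))
The weakest precondition is (2*r > -4 → ((r > -18 → k + x < 8) ∧ 2*k ≠ -16 ∧ (k + r < -14 → k + r ≥ -2) ∧ (9/4)*k + (9/4)*r > 4*val + 3*x - 3)) ∧ ((¬(2*r > -4)) → (2*k ≠ -16 ∧ (k + x < -6 → k + x ≥ 6) ∧ (9/4)*k > (19/4)*x + 15)).
Check whether (2*r > -4 → ((r > -18 → x < 9) ∧ (r < -13 → r ≥ -1) ∧ (9/4)*r > 4*val + 3*x - 3/4)) ∧ ((¬(2*r > -4)) → ((x < -5 → x ≥ 7) ∧ (19/4)*x < -69/4)) ∧ k = -1 implies it.
Every state satisfying the precondition satisfies the weakest precondition: the implication holds.
Answer: valid


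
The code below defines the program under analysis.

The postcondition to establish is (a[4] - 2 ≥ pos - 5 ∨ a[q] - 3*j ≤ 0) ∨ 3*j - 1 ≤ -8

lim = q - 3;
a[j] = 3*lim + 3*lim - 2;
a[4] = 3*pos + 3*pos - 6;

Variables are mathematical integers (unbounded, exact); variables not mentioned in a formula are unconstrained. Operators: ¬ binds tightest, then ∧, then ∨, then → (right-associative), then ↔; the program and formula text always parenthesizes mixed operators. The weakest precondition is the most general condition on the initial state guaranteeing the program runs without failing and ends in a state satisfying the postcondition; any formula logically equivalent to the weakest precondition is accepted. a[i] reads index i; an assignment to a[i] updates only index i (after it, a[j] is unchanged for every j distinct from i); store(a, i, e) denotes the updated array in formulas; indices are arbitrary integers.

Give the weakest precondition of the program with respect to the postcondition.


Working backward. After the program, the postcondition (a[4] - 2 ≥ pos - 5 ∨ a[q] - 3*j ≤ 0) ∨ 3*j - 1 ≤ -8 must hold; in canonical form it is a[4] ≥ pos - 3 ∨ a[q] ≤ 3*j ∨ 3*j ≤ -7.
Before a[4] := 3*pos + 3*pos - 6: 5*pos ≥ 3 ∨ store(a, 4, 6*pos - 6)[q] ≤ 3*j ∨ 3*j ≤ -7
Before a[j] := 3*lim + 3*lim - 2: 5*pos ≥ 3 ∨ store(store(a, j, 6*lim - 2), 4, 6*pos - 6)[q] ≤ 3*j ∨ 3*j ≤ -7
Before lim := q - 3: 5*pos ≥ 3 ∨ store(store(a, j, 6*q - 20), 4, 6*pos - 6)[q] ≤ 3*j ∨ 3*j ≤ -7
Answer: WP = 5*pos ≥ 3 ∨ store(store(a, j, 6*q - 20), 4, 6*pos - 6)[q] ≤ 3*j ∨ 3*j ≤ -7


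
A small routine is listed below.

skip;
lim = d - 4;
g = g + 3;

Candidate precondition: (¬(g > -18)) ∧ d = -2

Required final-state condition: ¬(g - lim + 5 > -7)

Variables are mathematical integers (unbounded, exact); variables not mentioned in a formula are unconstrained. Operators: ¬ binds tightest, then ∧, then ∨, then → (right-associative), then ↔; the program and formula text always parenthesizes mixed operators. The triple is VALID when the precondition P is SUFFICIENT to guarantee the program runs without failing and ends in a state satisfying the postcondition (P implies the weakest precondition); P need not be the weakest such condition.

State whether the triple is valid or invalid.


Working backward. After the program, the postcondition ¬(g - lim + 5 > -7) must hold; in canonical form it is ¬(g > lim - 12).
Before g := g + 3: ¬(g > lim - 15)
Before lim := d - 4: ¬(g > d - 19)
Before skip: ¬(g > d - 19)
The weakest precondition is ¬(g > d - 19).
Check whether (¬(g > -18)) ∧ d = -2 implies it.
Countermodel: at the initial state d = -2, g = -20, the precondition holds but the weakest precondition fails.
Answer: invalid


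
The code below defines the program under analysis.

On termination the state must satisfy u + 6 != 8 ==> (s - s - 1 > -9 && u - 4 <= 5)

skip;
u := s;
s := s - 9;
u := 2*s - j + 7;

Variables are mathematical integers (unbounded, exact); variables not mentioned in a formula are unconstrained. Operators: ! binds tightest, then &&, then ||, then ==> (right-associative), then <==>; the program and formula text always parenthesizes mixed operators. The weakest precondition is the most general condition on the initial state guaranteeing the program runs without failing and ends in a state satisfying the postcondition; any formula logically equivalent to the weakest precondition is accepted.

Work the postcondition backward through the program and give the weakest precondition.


Working backward. After the program, the postcondition u + 6 != 8 ==> (s - s - 1 > -9 && u - 4 <= 5) must hold; in canonical form it is u != 2 ==> u <= 9.
Before u := 2*s - j + 7: 2*s != j - 5 ==> 2*s <= j + 2
Before s := s - 9: 2*s != j + 13 ==> 2*s <= j + 20
Before u := s: 2*s != j + 13 ==> 2*s <= j + 20
Before skip: 2*s != j + 13 ==> 2*s <= j + 20
Answer: WP = 2*s != j + 13 ==> 2*s <= j + 20


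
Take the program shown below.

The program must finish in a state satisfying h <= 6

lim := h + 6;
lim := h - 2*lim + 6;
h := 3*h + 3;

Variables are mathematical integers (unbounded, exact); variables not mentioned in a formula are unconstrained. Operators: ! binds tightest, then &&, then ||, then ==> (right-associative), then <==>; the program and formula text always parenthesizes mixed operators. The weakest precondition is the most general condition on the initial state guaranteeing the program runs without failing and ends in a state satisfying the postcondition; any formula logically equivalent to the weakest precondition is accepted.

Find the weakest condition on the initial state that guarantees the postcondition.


Working backward. After the program, h <= 6 must hold.
Before h := 3*h + 3: 3*h <= 3
Before lim := h - 2*lim + 6: 3*h <= 3
Before lim := h + 6: 3*h <= 3
Answer: WP = 3*h <= 3


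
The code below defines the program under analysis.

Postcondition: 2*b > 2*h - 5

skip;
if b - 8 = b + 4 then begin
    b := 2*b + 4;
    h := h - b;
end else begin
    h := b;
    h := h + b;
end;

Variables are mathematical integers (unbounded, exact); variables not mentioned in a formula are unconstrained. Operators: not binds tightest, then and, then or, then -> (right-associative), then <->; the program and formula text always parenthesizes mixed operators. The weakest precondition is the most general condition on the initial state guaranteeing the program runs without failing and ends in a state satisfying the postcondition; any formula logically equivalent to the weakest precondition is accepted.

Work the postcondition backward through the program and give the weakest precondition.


Working backward. After the program, 2*b > 2*h - 5 must hold.
Then branch requires 8*b > 2*h - 21; else branch requires 2*b < 5.
Before the if: 2*b < 5
Before skip: 2*b < 5
Answer: WP = 2*b < 5


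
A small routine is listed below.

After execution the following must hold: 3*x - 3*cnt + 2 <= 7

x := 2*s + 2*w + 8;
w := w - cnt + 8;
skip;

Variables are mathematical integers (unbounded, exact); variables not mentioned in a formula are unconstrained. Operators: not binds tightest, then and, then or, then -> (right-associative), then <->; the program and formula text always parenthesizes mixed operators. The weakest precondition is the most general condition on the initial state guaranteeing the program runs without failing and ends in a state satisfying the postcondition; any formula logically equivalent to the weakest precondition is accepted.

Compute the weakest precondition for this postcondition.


Working backward. After the program, the postcondition 3*x - 3*cnt + 2 <= 7 must hold; in canonical form it is 3*x <= 3*cnt + 5.
Before skip: 3*x <= 3*cnt + 5
Before w := w - cnt + 8: 3*x <= 3*cnt + 5
Before x := 2*s + 2*w + 8: 6*s + 6*w <= 3*cnt - 19
Answer: WP = 6*s + 6*w <= 3*cnt - 19


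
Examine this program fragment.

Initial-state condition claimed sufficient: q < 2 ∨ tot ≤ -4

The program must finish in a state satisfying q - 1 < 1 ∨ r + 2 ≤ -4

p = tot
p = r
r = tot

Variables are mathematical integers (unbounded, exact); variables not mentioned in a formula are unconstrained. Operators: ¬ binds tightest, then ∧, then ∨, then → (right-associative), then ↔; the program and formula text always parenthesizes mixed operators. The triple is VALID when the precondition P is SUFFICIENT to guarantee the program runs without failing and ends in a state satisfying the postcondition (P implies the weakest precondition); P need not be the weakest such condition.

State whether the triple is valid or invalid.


Working backward. After the program, the postcondition q - 1 < 1 ∨ r + 2 ≤ -4 must hold; in canonical form it is q < 2 ∨ r ≤ -6.
Before r := tot: q < 2 ∨ tot ≤ -6
Before p := r: q < 2 ∨ tot ≤ -6
Before p := tot: q < 2 ∨ tot ≤ -6
The weakest precondition is q < 2 ∨ tot ≤ -6.
Check whether q < 2 ∨ tot ≤ -4 implies it.
Countermodel: at the initial state q = 2, tot = -5, the precondition holds but the weakest precondition fails.
Answer: invalid


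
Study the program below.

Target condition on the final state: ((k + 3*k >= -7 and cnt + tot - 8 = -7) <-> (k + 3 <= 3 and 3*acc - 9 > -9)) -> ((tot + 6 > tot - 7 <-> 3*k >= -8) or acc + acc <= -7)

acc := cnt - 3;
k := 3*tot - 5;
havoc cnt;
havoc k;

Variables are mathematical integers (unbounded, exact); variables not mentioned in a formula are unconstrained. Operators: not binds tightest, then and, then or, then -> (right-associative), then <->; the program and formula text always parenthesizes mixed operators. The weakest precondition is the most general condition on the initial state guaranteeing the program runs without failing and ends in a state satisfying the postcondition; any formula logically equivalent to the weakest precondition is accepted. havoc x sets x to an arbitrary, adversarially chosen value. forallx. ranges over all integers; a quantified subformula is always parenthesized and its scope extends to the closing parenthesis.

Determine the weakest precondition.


Working backward. After the program, the postcondition ((k + 3*k >= -7 and cnt + tot - 8 = -7) <-> (k + 3 <= 3 and 3*acc - 9 > -9)) -> ((tot + 6 > tot - 7 <-> 3*k >= -8) or acc + acc <= -7) must hold; in canonical form it is ((4*k >= -7 and cnt + tot = 1) <-> (k <= 0 and 3*acc > 0)) -> (3*k >= -8 or 2*acc <= -7).
Before havoc k: forall k_1. (((4*k_1 >= -7 and cnt + tot = 1) <-> (k_1 <= 0 and 3*acc > 0)) -> (3*k_1 >= -8 or 2*acc <= -7))
Before havoc cnt: forall cnt_1. (forall k_1. (((4*k_1 >= -7 and cnt_1 + tot = 1) <-> (k_1 <= 0 and 3*acc > 0)) -> (3*k_1 >= -8 or 2*acc <= -7)))
Before k := 3*tot - 5: forall cnt_1. (forall k_1. (((4*k_1 >= -7 and cnt_1 + tot = 1) <-> (k_1 <= 0 and 3*acc > 0)) -> (3*k_1 >= -8 or 2*acc <= -7)))
Before acc := cnt - 3: forall cnt_1. (forall k_1. (((4*k_1 >= -7 and cnt_1 + tot = 1) <-> (k_1 <= 0 and 3*cnt > 9)) -> (3*k_1 >= -8 or 2*cnt <= -1)))
Answer: WP = forall cnt_1. (forall k_1. (((4*k_1 >= -7 and cnt_1 + tot = 1) <-> (k_1 <= 0 and 3*cnt > 9)) -> (3*k_1 >= -8 or 2*cnt <= -1)))


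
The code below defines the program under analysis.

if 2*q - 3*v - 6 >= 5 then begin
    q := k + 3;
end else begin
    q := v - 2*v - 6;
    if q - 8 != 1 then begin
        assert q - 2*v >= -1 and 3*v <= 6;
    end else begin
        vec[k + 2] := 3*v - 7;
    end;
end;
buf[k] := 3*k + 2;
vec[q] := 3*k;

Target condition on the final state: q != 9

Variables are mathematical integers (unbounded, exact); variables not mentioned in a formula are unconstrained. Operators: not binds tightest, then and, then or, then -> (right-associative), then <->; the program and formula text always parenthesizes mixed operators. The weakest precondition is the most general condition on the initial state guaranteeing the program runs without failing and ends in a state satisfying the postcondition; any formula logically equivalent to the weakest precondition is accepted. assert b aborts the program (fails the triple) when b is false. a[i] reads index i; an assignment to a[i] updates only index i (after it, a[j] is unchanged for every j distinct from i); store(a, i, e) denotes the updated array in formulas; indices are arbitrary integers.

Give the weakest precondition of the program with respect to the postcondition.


Working backward. After the program, q != 9 must hold.
Before vec[q] := 3*k: q != 9
Before buf[k] := 3*k + 2: q != 9
Then branch requires k != 6; else branch requires (v != -15 -> (3*v <= -5 and 3*v <= 6 and v != -15)) and ((not (v != -15)) -> v != -15).
Before the if: (2*q >= 3*v + 11 -> k != 6) and ((not (2*q >= 3*v + 11)) -> ((v != -15 -> (3*v <= -5 and 3*v <= 6 and v != -15)) and ((not (v != -15)) -> v != -15)))
Answer: WP = (2*q >= 3*v + 11 -> k != 6) and ((not (2*q >= 3*v + 11)) -> ((v != -15 -> (3*v <= -5 and 3*v <= 6 and v != -15)) and ((not (v != -15)) -> v != -15)))


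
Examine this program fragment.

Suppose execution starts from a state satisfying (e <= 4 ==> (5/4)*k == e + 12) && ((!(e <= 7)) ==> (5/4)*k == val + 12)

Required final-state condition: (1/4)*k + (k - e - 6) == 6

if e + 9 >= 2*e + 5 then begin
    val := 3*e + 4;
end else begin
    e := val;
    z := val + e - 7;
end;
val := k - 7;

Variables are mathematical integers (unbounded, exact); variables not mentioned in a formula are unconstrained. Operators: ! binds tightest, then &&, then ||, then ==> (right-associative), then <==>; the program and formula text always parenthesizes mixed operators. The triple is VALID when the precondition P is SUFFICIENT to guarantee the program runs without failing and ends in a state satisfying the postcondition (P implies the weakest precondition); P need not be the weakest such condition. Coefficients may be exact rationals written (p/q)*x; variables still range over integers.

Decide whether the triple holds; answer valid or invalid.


Working backward. After the program, the postcondition (1/4)*k + (k - e - 6) == 6 must hold; in canonical form it is (5/4)*k == e + 12.
Before val := k - 7: (5/4)*k == e + 12
Then branch requires (5/4)*k == e + 12; else branch requires (5/4)*k == val + 12.
Before the if: (e <= 4 ==> (5/4)*k == e + 12) && ((!(e <= 4)) ==> (5/4)*k == val + 12)
The weakest precondition is (e <= 4 ==> (5/4)*k == e + 12) && ((!(e <= 4)) ==> (5/4)*k == val + 12).
Check whether (e <= 4 ==> (5/4)*k == e + 12) && ((!(e <= 7)) ==> (5/4)*k == val + 12) implies it.
Countermodel: at the initial state e = 5, k = -3, val = -16, the precondition holds but the weakest precondition fails.
Answer: invalid


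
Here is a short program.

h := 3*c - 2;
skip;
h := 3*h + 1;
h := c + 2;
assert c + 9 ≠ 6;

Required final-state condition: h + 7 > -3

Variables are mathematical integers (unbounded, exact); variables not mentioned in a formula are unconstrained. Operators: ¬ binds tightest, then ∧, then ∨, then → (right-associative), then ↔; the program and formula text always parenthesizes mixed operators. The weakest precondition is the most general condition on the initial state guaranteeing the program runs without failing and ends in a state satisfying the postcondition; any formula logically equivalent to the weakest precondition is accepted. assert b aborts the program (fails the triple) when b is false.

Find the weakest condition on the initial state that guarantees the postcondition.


Working backward. After the program, the postcondition h + 7 > -3 must hold; in canonical form it is h > -10.
Before assert c + 9 ≠ 6: c ≠ -3 ∧ h > -10
Before h := c + 2: c ≠ -3 ∧ c > -12
Before h := 3*h + 1: c ≠ -3 ∧ c > -12
Before skip: c ≠ -3 ∧ c > -12
Before h := 3*c - 2: c ≠ -3 ∧ c > -12
Answer: WP = c ≠ -3 ∧ c > -12


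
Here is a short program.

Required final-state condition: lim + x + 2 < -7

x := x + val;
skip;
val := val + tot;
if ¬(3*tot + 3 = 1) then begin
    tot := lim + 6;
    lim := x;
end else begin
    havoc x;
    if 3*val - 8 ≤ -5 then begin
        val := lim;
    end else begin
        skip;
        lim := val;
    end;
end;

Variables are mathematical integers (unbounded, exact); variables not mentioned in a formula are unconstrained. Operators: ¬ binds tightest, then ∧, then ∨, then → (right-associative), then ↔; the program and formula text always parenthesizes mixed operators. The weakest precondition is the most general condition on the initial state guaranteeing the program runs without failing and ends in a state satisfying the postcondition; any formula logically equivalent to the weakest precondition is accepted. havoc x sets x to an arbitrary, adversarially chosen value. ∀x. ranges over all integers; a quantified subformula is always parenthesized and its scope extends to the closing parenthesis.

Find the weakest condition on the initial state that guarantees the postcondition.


Working backward. After the program, the postcondition lim + x + 2 < -7 must hold; in canonical form it is lim + x < -9.
Then branch requires 2*x < -9; else branch requires ∀x_1. ((3*val ≤ 3 → lim + x_1 < -9) ∧ ((¬(3*val ≤ 3)) → val + x_1 < -9)).
Before the if: ((¬(3*tot = -2)) → 2*x < -9) ∧ (3*tot = -2 → (∀x_1. ((3*val ≤ 3 → lim + x_1 < -9) ∧ ((¬(3*val ≤ 3)) → val + x_1 < -9))))
Before val := val + tot: ((¬(3*tot = -2)) → 2*x < -9) ∧ (3*tot = -2 → (∀x_1. ((3*tot + 3*val ≤ 3 → lim + x_1 < -9) ∧ ((¬(3*tot + 3*val ≤ 3)) → tot + val + x_1 < -9))))
Before skip: ((¬(3*tot = -2)) → 2*x < -9) ∧ (3*tot = -2 → (∀x_1. ((3*tot + 3*val ≤ 3 → lim + x_1 < -9) ∧ ((¬(3*tot + 3*val ≤ 3)) → tot + val + x_1 < -9))))
Before x := x + val: ((¬(3*tot = -2)) → 2*val + 2*x < -9) ∧ (3*tot = -2 → (∀x_1. ((3*tot + 3*val ≤ 3 → lim + x_1 < -9) ∧ ((¬(3*tot + 3*val ≤ 3)) → tot + val + x_1 < -9))))
Answer: WP = ((¬(3*tot = -2)) → 2*val + 2*x < -9) ∧ (3*tot = -2 → (∀x_1. ((3*tot + 3*val ≤ 3 → lim + x_1 < -9) ∧ ((¬(3*tot + 3*val ≤ 3)) → tot + val + x_1 < -9))))


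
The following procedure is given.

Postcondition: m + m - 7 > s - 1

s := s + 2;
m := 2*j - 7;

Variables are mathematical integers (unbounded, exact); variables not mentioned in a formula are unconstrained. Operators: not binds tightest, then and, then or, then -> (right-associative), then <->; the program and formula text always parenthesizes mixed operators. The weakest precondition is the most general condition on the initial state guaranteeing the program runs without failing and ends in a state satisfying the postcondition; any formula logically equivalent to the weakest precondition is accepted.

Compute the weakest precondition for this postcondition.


Working backward. After the program, the postcondition m + m - 7 > s - 1 must hold; in canonical form it is 2*m > s + 6.
Before m := 2*j - 7: 4*j > s + 20
Before s := s + 2: 4*j > s + 22
Answer: WP = 4*j > s + 22


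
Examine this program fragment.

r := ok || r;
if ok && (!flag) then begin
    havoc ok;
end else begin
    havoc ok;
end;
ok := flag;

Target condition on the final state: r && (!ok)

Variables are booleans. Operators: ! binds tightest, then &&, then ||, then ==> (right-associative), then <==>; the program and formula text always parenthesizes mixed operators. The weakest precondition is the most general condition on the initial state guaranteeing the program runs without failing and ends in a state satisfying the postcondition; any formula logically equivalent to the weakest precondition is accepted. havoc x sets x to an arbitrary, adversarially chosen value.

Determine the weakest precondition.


Working backward. After the program, r && (!ok) must hold.
Before ok := flag: r && (!flag)
Then branch requires r && (!flag); else branch requires r && (!flag).
Before the if: ((ok && (!flag)) ==> (r && (!flag))) && ((!(ok && (!flag))) ==> (r && (!flag)))
Before r := ok || r: ((ok && (!flag)) ==> ((ok || r) && (!flag))) && ((!(ok && (!flag))) ==> ((ok || r) && (!flag)))
Answer: WP = ((ok && (!flag)) ==> ((ok || r) && (!flag))) && ((!(ok && (!flag))) ==> ((ok || r) && (!flag)))


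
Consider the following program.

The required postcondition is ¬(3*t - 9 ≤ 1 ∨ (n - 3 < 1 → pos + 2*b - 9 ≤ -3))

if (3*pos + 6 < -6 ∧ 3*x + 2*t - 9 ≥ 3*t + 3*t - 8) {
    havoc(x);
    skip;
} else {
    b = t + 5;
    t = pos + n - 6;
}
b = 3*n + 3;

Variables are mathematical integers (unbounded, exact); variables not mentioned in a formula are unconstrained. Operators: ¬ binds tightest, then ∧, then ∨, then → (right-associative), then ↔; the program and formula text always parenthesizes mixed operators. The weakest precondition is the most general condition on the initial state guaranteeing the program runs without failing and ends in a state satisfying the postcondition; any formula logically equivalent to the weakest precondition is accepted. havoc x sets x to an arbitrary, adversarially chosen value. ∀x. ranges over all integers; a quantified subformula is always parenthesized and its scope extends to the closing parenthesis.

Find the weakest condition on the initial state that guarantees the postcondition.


Working backward. After the program, the postcondition ¬(3*t - 9 ≤ 1 ∨ (n - 3 < 1 → pos + 2*b - 9 ≤ -3)) must hold; in canonical form it is ¬(3*t ≤ 10 ∨ (n < 4 → 2*b + pos ≤ 6)).
Before b := 3*n + 3: ¬(3*t ≤ 10 ∨ (n < 4 → 6*n + pos ≤ 0))
Then branch requires ¬(3*t ≤ 10 ∨ (n < 4 → 6*n + pos ≤ 0)); else branch requires ¬(3*n + 3*pos ≤ 28 ∨ (n < 4 → 6*n + pos ≤ 0)).
Before the if: ((3*pos < -12 ∧ 3*x ≥ 4*t + 1) → (¬(3*t ≤ 10 ∨ (n < 4 → 6*n + pos ≤ 0)))) ∧ ((¬(3*pos < -12 ∧ 3*x ≥ 4*t + 1)) → (¬(3*n + 3*pos ≤ 28 ∨ (n < 4 → 6*n + pos ≤ 0))))
Answer: WP = ((3*pos < -12 ∧ 3*x ≥ 4*t + 1) → (¬(3*t ≤ 10 ∨ (n < 4 → 6*n + pos ≤ 0)))) ∧ ((¬(3*pos < -12 ∧ 3*x ≥ 4*t + 1)) → (¬(3*n + 3*pos ≤ 28 ∨ (n < 4 → 6*n + pos ≤ 0))))


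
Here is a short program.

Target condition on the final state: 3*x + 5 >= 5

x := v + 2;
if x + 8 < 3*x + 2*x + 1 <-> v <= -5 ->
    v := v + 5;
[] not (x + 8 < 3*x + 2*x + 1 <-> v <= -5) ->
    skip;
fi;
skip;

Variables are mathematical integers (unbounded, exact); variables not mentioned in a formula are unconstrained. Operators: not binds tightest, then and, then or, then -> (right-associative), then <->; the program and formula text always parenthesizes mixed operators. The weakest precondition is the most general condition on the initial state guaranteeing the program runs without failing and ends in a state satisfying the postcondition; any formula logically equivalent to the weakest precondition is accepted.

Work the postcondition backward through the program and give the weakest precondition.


Working backward. After the program, the postcondition 3*x + 5 >= 5 must hold; in canonical form it is 3*x >= 0.
Before skip: 3*x >= 0
Then branch requires 3*x >= 0; else branch requires 3*x >= 0.
Before the if: ((4*x > 7 <-> v <= -5) -> 3*x >= 0) and ((not (4*x > 7 <-> v <= -5)) -> 3*x >= 0)
Before x := v + 2: ((4*v > -1 <-> v <= -5) -> 3*v >= -6) and ((not (4*v > -1 <-> v <= -5)) -> 3*v >= -6)
Answer: WP = ((4*v > -1 <-> v <= -5) -> 3*v >= -6) and ((not (4*v > -1 <-> v <= -5)) -> 3*v >= -6)


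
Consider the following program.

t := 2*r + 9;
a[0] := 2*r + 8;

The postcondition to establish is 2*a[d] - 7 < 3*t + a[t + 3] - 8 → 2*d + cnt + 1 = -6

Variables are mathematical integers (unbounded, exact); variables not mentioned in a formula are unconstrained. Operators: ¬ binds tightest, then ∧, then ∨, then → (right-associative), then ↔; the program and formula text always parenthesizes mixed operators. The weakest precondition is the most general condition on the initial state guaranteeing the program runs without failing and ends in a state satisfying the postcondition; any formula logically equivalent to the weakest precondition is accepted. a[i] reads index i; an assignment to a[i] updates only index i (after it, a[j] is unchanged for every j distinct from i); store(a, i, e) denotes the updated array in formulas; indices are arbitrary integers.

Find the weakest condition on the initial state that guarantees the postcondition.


Working backward. After the program, the postcondition 2*a[d] - 7 < 3*t + a[t + 3] - 8 → 2*d + cnt + 1 = -6 must hold; in canonical form it is 2*a[d] < a[t + 3] + 3*t - 1 → cnt + 2*d = -7.
Before a[0] := 2*r + 8: 2*store(a, 0, 2*r + 8)[d] < store(a, 0, 2*r + 8)[t + 3] + 3*t - 1 → cnt + 2*d = -7
Before t := 2*r + 9: 2*store(a, 0, 2*r + 8)[d] < store(a, 0, 2*r + 8)[2*r + 12] + 6*r + 26 → cnt + 2*d = -7
Answer: WP = 2*store(a, 0, 2*r + 8)[d] < store(a, 0, 2*r + 8)[2*r + 12] + 6*r + 26 → cnt + 2*d = -7


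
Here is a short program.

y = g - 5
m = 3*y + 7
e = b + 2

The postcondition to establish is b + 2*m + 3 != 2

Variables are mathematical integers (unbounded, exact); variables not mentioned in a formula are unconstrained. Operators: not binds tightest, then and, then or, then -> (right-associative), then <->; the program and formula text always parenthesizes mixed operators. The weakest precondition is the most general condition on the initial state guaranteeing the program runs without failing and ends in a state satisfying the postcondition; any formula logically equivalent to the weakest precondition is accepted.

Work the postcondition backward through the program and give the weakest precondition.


Working backward. After the program, the postcondition b + 2*m + 3 != 2 must hold; in canonical form it is b + 2*m != -1.
Before e := b + 2: b + 2*m != -1
Before m := 3*y + 7: b + 6*y != -15
Before y := g - 5: b + 6*g != 15
Answer: WP = b + 6*g != 15


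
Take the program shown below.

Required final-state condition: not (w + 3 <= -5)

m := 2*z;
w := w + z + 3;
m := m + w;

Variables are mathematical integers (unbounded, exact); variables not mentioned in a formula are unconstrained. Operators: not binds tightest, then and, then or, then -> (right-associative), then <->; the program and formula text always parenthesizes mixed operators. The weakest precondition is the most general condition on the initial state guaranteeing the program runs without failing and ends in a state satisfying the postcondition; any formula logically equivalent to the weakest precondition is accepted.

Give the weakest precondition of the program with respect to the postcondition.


Working backward. After the program, the postcondition not (w + 3 <= -5) must hold; in canonical form it is not (w <= -8).
Before m := m + w: not (w <= -8)
Before w := w + z + 3: not (w + z <= -11)
Before m := 2*z: not (w + z <= -11)
Answer: WP = not (w + z <= -11)


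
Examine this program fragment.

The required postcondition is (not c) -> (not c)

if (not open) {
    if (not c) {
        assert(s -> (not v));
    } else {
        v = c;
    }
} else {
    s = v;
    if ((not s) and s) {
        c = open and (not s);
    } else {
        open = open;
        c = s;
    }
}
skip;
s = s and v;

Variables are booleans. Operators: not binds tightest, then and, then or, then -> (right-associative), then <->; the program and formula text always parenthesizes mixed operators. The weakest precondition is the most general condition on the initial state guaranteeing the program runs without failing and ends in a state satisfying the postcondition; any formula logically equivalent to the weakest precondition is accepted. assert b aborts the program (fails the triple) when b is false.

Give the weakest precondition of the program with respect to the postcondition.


Working backward. After the program, the postcondition (not c) -> (not c) must hold; in canonical form it is true.
Before s := s and v: true
Before skip: true
Then branch requires (not c) -> (s -> (not v)); else branch requires true.
Before the if: (not open) -> ((not c) -> (s -> (not v)))
Answer: WP = (not open) -> ((not c) -> (s -> (not v)))


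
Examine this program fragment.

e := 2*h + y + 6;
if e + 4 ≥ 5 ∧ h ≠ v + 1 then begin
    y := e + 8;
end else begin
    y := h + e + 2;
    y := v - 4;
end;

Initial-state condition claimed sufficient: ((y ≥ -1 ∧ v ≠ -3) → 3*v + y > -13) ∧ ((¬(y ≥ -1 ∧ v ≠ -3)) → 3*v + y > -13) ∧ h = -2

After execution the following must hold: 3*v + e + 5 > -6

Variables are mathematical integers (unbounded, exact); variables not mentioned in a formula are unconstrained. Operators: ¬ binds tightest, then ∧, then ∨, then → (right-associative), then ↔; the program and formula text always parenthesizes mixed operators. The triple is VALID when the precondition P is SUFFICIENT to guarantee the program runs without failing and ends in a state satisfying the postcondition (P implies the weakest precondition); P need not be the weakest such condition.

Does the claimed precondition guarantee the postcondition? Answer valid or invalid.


Working backward. After the program, the postcondition 3*v + e + 5 > -6 must hold; in canonical form it is e + 3*v > -11.
Then branch requires e + 3*v > -11; else branch requires e + 3*v > -11.
Before the if: ((e ≥ 1 ∧ h ≠ v + 1) → e + 3*v > -11) ∧ ((¬(e ≥ 1 ∧ h ≠ v + 1)) → e + 3*v > -11)
Before e := 2*h + y + 6: ((2*h + y ≥ -5 ∧ h ≠ v + 1) → 2*h + 3*v + y > -17) ∧ ((¬(2*h + y ≥ -5 ∧ h ≠ v + 1)) → 2*h + 3*v + y > -17)
The weakest precondition is ((2*h + y ≥ -5 ∧ h ≠ v + 1) → 2*h + 3*v + y > -17) ∧ ((¬(2*h + y ≥ -5 ∧ h ≠ v + 1)) → 2*h + 3*v + y > -17).
Check whether ((y ≥ -1 ∧ v ≠ -3) → 3*v + y > -13) ∧ ((¬(y ≥ -1 ∧ v ≠ -3)) → 3*v + y > -13) ∧ h = -2 implies it.
Every state satisfying the precondition satisfies the weakest precondition: the implication holds.
Answer: valid


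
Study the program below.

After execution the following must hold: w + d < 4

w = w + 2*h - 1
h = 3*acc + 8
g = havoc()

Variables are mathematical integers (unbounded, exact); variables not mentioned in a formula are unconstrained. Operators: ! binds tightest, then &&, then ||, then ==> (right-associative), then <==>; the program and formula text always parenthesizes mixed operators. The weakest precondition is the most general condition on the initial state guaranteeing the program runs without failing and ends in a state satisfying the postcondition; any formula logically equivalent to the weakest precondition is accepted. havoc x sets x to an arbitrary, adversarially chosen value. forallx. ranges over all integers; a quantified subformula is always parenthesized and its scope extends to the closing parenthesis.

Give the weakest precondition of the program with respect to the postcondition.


Working backward. After the program, the postcondition w + d < 4 must hold; in canonical form it is d + w < 4.
Before havoc g: d + w < 4
Before h := 3*acc + 8: d + w < 4
Before w := w + 2*h - 1: d + 2*h + w < 5
Answer: WP = d + 2*h + w < 5


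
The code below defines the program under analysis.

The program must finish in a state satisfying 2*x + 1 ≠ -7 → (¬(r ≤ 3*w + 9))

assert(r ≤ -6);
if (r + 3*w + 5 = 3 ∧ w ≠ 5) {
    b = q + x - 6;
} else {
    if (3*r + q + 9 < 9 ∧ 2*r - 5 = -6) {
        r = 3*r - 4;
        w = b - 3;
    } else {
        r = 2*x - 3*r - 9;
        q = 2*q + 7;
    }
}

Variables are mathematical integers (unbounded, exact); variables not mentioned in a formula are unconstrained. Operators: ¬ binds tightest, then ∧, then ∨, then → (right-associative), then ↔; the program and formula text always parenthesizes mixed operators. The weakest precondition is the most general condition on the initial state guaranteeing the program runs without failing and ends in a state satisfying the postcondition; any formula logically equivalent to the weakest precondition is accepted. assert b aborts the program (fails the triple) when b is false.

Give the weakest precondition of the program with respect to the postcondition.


Working backward. After the program, the postcondition 2*x + 1 ≠ -7 → (¬(r ≤ 3*w + 9)) must hold; in canonical form it is 2*x ≠ -8 → (¬(r ≤ 3*w + 9)).
Then branch requires 2*x ≠ -8 → (¬(r ≤ 3*w + 9)); else branch requires ((q + 3*r < 0 ∧ 2*r = -1) → (2*x ≠ -8 → (¬(3*r ≤ 3*b + 4)))) ∧ ((¬(q + 3*r < 0 ∧ 2*r = -1)) → (2*x ≠ -8 → (¬(2*x ≤ 3*r + 3*w + 18)))).
Before the if: ((r + 3*w = -2 ∧ w ≠ 5) → (2*x ≠ -8 → (¬(r ≤ 3*w + 9)))) ∧ ((¬(r + 3*w = -2 ∧ w ≠ 5)) → (((q + 3*r < 0 ∧ 2*r = -1) → (2*x ≠ -8 → (¬(3*r ≤ 3*b + 4)))) ∧ ((¬(q + 3*r < 0 ∧ 2*r = -1)) → (2*x ≠ -8 → (¬(2*x ≤ 3*r + 3*w + 18))))))
Before assert r ≤ -6: r ≤ -6 ∧ ((r + 3*w = -2 ∧ w ≠ 5) → (2*x ≠ -8 → (¬(r ≤ 3*w + 9)))) ∧ ((¬(r + 3*w = -2 ∧ w ≠ 5)) → (((q + 3*r < 0 ∧ 2*r = -1) → (2*x ≠ -8 → (¬(3*r ≤ 3*b + 4)))) ∧ ((¬(q + 3*r < 0 ∧ 2*r = -1)) → (2*x ≠ -8 → (¬(2*x ≤ 3*r + 3*w + 18))))))
Answer: WP = r ≤ -6 ∧ ((r + 3*w = -2 ∧ w ≠ 5) → (2*x ≠ -8 → (¬(r ≤ 3*w + 9)))) ∧ ((¬(r + 3*w = -2 ∧ w ≠ 5)) → (((q + 3*r < 0 ∧ 2*r = -1) → (2*x ≠ -8 → (¬(3*r ≤ 3*b + 4)))) ∧ ((¬(q + 3*r < 0 ∧ 2*r = -1)) → (2*x ≠ -8 → (¬(2*x ≤ 3*r + 3*w + 18))))))


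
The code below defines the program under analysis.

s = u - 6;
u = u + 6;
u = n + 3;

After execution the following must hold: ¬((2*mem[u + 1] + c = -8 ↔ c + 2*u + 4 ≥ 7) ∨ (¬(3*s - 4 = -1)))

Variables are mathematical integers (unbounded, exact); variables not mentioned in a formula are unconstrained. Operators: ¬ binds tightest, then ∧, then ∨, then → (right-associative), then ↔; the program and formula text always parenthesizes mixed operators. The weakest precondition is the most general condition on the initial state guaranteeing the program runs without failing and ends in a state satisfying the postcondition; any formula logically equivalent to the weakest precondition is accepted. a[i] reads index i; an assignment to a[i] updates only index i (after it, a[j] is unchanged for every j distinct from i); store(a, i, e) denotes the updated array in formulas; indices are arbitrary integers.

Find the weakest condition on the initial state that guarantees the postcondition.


Working backward. After the program, the postcondition ¬((2*mem[u + 1] + c = -8 ↔ c + 2*u + 4 ≥ 7) ∨ (¬(3*s - 4 = -1))) must hold; in canonical form it is ¬((2*mem[u + 1] + c = -8 ↔ c + 2*u ≥ 3) ∨ (¬(3*s = 3))).
Before u := n + 3: ¬((2*mem[n + 4] + c = -8 ↔ c + 2*n ≥ -3) ∨ (¬(3*s = 3)))
Before u := u + 6: ¬((2*mem[n + 4] + c = -8 ↔ c + 2*n ≥ -3) ∨ (¬(3*s = 3)))
Before s := u - 6: ¬((2*mem[n + 4] + c = -8 ↔ c + 2*n ≥ -3) ∨ (¬(3*u = 21)))
Answer: WP = ¬((2*mem[n + 4] + c = -8 ↔ c + 2*n ≥ -3) ∨ (¬(3*u = 21)))


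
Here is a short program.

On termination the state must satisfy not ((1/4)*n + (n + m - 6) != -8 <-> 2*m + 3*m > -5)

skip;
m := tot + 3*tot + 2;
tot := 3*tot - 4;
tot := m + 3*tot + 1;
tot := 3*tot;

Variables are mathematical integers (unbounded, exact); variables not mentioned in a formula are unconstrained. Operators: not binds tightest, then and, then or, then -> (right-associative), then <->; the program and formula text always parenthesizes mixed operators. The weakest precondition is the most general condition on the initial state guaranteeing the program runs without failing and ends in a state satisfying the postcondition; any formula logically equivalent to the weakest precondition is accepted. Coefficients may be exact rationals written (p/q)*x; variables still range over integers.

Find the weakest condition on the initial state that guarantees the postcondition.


Working backward. After the program, the postcondition not ((1/4)*n + (n + m - 6) != -8 <-> 2*m + 3*m > -5) must hold; in canonical form it is not (m + (5/4)*n != -2 <-> 5*m > -5).
Before tot := 3*tot: not (m + (5/4)*n != -2 <-> 5*m > -5)
Before tot := m + 3*tot + 1: not (m + (5/4)*n != -2 <-> 5*m > -5)
Before tot := 3*tot - 4: not (m + (5/4)*n != -2 <-> 5*m > -5)
Before m := tot + 3*tot + 2: not ((5/4)*n + 4*tot != -4 <-> 20*tot > -15)
Before skip: not ((5/4)*n + 4*tot != -4 <-> 20*tot > -15)
Answer: WP = not ((5/4)*n + 4*tot != -4 <-> 20*tot > -15)


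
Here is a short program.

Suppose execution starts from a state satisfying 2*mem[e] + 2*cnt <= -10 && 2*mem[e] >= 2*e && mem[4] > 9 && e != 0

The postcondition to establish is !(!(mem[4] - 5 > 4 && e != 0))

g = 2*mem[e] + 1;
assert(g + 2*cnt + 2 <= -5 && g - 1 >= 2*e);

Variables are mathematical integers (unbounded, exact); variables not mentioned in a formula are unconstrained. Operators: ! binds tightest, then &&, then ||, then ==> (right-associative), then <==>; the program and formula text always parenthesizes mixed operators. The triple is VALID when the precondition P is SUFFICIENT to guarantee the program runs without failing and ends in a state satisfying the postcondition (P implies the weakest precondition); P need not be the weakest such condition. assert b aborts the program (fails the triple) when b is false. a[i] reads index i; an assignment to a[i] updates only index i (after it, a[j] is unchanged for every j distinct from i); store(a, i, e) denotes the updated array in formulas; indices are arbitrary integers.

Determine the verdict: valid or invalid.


Working backward. After the program, the postcondition !(!(mem[4] - 5 > 4 && e != 0)) must hold; in canonical form it is mem[4] > 9 && e != 0.
Before assert g + 2*cnt + 2 <= -5 && g - 1 >= 2*e: 2*cnt + g <= -7 && g >= 2*e + 1 && mem[4] > 9 && e != 0
Before g := 2*mem[e] + 1: 2*mem[e] + 2*cnt <= -8 && 2*mem[e] >= 2*e && mem[4] > 9 && e != 0
The weakest precondition is 2*mem[e] + 2*cnt <= -8 && 2*mem[e] >= 2*e && mem[4] > 9 && e != 0.
Check whether 2*mem[e] + 2*cnt <= -10 && 2*mem[e] >= 2*e && mem[4] > 9 && e != 0 implies it.
Every state satisfying the precondition satisfies the weakest precondition: the implication holds.
Answer: valid
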